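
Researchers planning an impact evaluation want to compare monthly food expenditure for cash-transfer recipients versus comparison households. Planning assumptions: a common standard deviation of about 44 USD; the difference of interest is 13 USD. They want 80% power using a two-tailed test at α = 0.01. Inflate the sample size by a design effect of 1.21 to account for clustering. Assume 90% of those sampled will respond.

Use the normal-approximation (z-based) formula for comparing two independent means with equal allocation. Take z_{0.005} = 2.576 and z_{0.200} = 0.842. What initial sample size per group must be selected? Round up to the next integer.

n = 360 per group

n = (z_{α/2} + z_β)² · (σ₁² + σ₂²) / δ²
  = (2.576 + 0.842)² · (2·44² = 3872) / 13²
  = 11.6827 · 3872 / 169
  = 267.67
Design effect: 1.21 × 267.67 = 323.88.
Adjust for 90% response: 323.88 / 0.90 = 359.86.
Round up → n = 360 per group.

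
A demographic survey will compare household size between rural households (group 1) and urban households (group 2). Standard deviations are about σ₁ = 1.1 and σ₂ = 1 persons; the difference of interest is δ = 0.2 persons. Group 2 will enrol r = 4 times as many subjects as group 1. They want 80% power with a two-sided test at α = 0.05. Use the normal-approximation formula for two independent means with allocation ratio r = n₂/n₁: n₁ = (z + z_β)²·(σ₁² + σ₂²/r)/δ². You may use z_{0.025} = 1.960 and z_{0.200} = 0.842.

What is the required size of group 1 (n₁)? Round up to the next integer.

n₁ = 287

n₁ = (z_{α/2} + z_β)² · (σ₁² + σ₂²/r) / δ²
   = (1.960 + 0.842)² · (1.1² + 1²/4) / 0.2²
   = 7.8512 · (1.21 + 0.25) / 0.04
   = 7.8512 · 1.46 / 0.04
   = 286.57
Round up → n₁ = 287; n₂ = r·n₁ = 4 × 287 = 1148.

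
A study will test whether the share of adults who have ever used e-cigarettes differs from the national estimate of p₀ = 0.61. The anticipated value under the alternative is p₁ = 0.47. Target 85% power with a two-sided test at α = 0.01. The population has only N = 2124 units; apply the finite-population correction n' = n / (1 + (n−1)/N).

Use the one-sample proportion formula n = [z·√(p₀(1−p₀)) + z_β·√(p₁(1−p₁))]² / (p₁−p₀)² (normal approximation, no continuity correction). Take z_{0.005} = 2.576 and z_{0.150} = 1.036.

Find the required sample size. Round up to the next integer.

n = 150

n = [z_{α/2}·√(p₀q₀) + z_β·√(p₁q₁)]² / (p₁ − p₀)²
  = [2.576·√(0.61·0.39) + 1.036·√(0.47·0.53)]² / (-0.14)²
  = [2.576·0.4877 + 1.036·0.4991]² / 0.0196
  = [1.7735]² / 0.0196
  = 160.48
Finite-population correction (N = 2124): 160.48 / (1 + (160.48 − 1)/2124) = 149.27.
Round up → n = 150.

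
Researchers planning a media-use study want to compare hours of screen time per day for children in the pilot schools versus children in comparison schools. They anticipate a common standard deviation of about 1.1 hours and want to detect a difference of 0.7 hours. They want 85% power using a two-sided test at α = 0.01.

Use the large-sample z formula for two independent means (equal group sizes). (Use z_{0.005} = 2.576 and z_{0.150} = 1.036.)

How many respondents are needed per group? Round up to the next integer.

n = 65 per group

n = (z_{α/2} + z_β)² · (σ₁² + σ₂²) / δ²
  = (2.576 + 1.036)² · (2·1.1² = 2.42) / 0.7²
  = 13.0465 · 2.42 / 0.49
  = 64.43
Round up → n = 65 per group.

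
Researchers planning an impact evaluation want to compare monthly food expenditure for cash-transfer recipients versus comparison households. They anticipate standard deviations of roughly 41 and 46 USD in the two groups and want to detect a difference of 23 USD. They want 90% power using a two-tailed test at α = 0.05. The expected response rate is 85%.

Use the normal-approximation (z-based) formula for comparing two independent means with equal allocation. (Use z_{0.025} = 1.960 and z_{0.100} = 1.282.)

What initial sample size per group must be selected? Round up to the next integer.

n = (z_{α/2} + z_β)² · (σ₁² + σ₂²) / δ²
  = (1.960 + 1.282)² · (41² + 46² = 3797) / 23²
  = 10.5106 · 3797 / 529
  = 75.44
Adjust for 85% response: 75.44 / 0.85 = 88.75.
Round up → n = 89 per group.

n = 89 per group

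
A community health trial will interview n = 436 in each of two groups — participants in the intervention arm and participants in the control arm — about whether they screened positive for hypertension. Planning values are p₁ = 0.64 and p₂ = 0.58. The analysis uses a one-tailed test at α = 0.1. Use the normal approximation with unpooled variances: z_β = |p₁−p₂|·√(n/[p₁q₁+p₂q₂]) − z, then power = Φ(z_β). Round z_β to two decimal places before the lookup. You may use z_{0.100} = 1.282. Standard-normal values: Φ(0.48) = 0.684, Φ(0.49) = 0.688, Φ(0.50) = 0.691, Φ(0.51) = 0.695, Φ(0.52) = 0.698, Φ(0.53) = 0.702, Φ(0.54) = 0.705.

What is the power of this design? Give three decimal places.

Power ≈ 0.705

z_β = |p₁−p₂|·√(n/[p₁q₁+p₂q₂]) − z_α
    = 0.06 · √(436/0.4740) − 1.282
    = 0.06 · 30.3287 − 1.282
    = 1.8197 − 1.282 = 0.5377 → 0.54
Power = Φ(0.54) = 0.705.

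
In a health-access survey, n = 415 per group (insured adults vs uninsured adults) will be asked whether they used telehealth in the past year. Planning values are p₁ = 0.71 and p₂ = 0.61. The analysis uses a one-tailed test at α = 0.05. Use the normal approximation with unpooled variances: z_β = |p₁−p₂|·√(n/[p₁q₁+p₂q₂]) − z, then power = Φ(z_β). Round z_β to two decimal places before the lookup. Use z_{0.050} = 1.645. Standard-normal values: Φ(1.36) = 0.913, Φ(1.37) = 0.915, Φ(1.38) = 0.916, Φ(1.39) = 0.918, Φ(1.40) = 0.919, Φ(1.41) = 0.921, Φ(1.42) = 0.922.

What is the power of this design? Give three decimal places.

Power ≈ 0.921

z_β = |p₁−p₂|·√(n/[p₁q₁+p₂q₂]) − z_α
    = 0.10 · √(415/0.4438) − 1.645
    = 0.10 · 30.5795 − 1.645
    = 3.0580 − 1.645 = 1.4130 → 1.41
Power = Φ(1.41) = 0.921.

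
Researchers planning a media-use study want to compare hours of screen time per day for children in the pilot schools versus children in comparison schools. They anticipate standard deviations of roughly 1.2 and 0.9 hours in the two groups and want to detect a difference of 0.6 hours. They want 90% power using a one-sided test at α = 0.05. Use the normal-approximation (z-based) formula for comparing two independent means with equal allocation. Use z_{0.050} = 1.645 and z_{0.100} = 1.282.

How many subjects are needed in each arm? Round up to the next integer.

n = 54 per group

n = (z_α + z_β)² · (σ₁² + σ₂²) / δ²
  = (1.645 + 1.282)² · (1.2² + 0.9² = 2.25) / 0.6²
  = 8.5673 · 2.25 / 0.36
  = 53.55
Round up → n = 54 per group.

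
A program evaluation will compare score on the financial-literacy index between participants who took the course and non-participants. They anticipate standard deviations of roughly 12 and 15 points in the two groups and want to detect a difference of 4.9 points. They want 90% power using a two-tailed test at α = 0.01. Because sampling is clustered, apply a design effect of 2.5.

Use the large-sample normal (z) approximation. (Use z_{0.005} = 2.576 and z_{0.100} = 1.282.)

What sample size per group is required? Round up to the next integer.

n = 572 per group

n = (z_{α/2} + z_β)² · (σ₁² + σ₂²) / δ²
  = (2.576 + 1.282)² · (12² + 15² = 369) / 4.9²
  = 14.8842 · 369 / 24.01
  = 228.75
Design effect: 2.5 × 228.75 = 571.87.
Round up → n = 572 per group.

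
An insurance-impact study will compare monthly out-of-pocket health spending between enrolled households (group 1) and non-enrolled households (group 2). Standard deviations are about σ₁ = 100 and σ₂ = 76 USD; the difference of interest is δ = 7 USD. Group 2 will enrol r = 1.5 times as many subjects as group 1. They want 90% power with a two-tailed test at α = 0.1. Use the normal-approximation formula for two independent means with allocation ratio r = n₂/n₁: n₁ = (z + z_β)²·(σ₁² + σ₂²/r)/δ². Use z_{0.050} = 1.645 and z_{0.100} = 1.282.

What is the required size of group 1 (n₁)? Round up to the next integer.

n₁ = (z_{α/2} + z_β)² · (σ₁² + σ₂²/r) / δ²
   = (1.645 + 1.282)² · (100² + 76²/1.5) / 7²
   = 8.5673 · (10000 + 3850.7) / 49
   = 8.5673 · 13850.7 / 49
   = 2421.70
Round up → n₁ = 2422; n₂ = r·n₁ = 1.5 × 2422 = 3633.

n₁ = 2422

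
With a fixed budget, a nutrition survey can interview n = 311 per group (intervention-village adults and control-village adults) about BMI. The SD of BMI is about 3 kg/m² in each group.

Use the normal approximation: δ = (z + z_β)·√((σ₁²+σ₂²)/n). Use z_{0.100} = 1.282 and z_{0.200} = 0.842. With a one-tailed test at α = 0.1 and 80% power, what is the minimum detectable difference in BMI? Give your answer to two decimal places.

δ = (z_α + z_β) · √((σ₁²+σ₂²)/n)
  = (1.282 + 0.842) · √(18/311)
  = 2.124 · √0.05788
  = 2.124 · 0.2406
  = 0.5110

Minimum detectable difference ≈ 0.51 kg/m²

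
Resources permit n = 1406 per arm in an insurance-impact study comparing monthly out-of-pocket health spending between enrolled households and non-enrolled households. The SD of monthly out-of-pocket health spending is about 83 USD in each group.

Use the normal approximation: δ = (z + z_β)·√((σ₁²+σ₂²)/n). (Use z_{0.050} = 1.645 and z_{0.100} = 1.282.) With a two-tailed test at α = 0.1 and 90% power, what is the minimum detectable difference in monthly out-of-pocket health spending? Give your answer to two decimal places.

δ = (z_{α/2} + z_β) · √((σ₁²+σ₂²)/n)
  = (1.645 + 1.282) · √(13778/1406)
  = 2.927 · √9.7994
  = 2.927 · 3.1304
  = 9.1627

Minimum detectable difference ≈ 9.16 USD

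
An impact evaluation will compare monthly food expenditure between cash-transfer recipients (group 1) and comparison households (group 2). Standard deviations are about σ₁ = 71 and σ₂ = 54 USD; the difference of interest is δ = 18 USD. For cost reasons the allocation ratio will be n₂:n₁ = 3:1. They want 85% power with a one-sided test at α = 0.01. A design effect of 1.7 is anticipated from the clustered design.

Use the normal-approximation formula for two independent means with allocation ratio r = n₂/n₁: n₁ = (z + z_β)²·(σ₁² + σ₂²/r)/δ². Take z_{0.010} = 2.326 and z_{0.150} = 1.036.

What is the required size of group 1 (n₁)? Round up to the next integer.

n₁ = (z_α + z_β)² · (σ₁² + σ₂²/r) / δ²
   = (2.326 + 1.036)² · (71² + 54²/3) / 18²
   = 11.3030 · (5041 + 972) / 324
   = 11.3030 · 6013 / 324
   = 209.77
Design effect: 1.7 × 209.77 = 356.61.
Round up → n₁ = 357; n₂ = r·n₁ = 3 × 357 = 1071.

n₁ = 357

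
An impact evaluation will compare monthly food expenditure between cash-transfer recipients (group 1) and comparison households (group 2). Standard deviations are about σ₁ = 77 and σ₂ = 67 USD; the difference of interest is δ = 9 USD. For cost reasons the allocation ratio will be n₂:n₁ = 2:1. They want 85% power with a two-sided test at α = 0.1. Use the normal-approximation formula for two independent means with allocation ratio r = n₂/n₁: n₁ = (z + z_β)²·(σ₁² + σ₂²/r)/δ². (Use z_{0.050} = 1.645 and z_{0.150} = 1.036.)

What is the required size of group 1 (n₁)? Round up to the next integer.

n₁ = (z_{α/2} + z_β)² · (σ₁² + σ₂²/r) / δ²
   = (1.645 + 1.036)² · (77² + 67²/2) / 9²
   = 7.1878 · (5929 + 2244.5) / 81
   = 7.1878 · 8173.5 / 81
   = 725.30
Round up → n₁ = 726; n₂ = r·n₁ = 2 × 726 = 1452.

n₁ = 726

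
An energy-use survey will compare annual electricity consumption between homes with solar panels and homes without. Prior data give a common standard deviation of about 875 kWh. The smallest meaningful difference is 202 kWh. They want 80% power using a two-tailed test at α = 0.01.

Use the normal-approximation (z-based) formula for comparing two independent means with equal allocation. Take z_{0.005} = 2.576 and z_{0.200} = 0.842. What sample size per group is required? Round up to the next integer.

n = 439 per group

n = (z_{α/2} + z_β)² · (σ₁² + σ₂²) / δ²
  = (2.576 + 0.842)² · (2·875² = 1531250) / 202²
  = 11.6827 · 1531250 / 40804
  = 438.42
Round up → n = 439 per group.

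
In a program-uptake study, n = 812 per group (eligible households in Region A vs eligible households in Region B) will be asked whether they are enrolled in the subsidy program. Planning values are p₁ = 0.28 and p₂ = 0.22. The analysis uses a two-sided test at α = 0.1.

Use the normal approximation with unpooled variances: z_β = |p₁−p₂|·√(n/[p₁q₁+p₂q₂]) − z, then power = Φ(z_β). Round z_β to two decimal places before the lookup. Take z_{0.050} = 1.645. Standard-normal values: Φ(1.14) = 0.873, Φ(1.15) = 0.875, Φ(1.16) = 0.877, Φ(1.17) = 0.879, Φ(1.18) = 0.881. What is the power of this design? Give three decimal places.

Power ≈ 0.875

z_β = |p₁−p₂|·√(n/[p₁q₁+p₂q₂]) − z_{α/2}
    = 0.06 · √(812/0.3732) − 1.645
    = 0.06 · 46.6452 − 1.645
    = 2.7987 − 1.645 = 1.1537 → 1.15
Power = Φ(1.15) = 0.875.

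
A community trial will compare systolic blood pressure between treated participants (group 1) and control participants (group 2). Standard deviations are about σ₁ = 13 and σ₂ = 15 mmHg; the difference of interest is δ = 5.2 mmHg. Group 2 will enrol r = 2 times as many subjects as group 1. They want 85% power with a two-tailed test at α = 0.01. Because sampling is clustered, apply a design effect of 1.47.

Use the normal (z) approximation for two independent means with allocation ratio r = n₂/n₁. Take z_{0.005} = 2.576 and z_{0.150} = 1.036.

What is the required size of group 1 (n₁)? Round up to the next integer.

n₁ = 200

n₁ = (z_{α/2} + z_β)² · (σ₁² + σ₂²/r) / δ²
   = (2.576 + 1.036)² · (13² + 15²/2) / 5.2²
   = 13.0465 · (169 + 112.5) / 27.04
   = 13.0465 · 281.5 / 27.04
   = 135.82
Design effect: 1.47 × 135.82 = 199.66.
Round up → n₁ = 200; n₂ = r·n₁ = 2 × 200 = 400.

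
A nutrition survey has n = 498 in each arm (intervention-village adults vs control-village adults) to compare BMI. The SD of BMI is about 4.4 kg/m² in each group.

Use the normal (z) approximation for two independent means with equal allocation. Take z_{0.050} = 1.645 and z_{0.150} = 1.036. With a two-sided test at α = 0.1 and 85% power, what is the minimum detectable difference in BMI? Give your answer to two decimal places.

δ = (z_{α/2} + z_β) · √((σ₁²+σ₂²)/n)
  = (1.645 + 1.036) · √(38.72/498)
  = 2.681 · √0.07775
  = 2.681 · 0.2788
  = 0.7476

Minimum detectable difference ≈ 0.75 kg/m²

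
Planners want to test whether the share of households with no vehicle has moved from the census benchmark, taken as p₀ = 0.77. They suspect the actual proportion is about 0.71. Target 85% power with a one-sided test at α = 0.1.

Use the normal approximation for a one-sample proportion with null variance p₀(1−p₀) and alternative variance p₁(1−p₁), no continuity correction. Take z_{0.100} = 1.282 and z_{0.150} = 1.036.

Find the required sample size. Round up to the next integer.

n = [z_α·√(p₀q₀) + z_β·√(p₁q₁)]² / (p₁ − p₀)²
  = [1.282·√(0.77·0.23) + 1.036·√(0.71·0.29)]² / (-0.06)²
  = [1.282·0.4208 + 1.036·0.4538]² / 0.0036
  = [1.0096]² / 0.0036
  = 283.14
Round up → n = 284.

n = 284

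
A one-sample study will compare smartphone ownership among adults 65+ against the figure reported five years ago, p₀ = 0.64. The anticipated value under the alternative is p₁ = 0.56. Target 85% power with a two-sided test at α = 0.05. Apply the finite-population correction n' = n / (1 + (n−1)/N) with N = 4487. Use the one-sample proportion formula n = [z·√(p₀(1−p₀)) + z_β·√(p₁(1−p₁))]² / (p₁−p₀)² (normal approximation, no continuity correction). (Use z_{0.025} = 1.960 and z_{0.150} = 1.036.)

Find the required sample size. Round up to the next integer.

n = [z_{α/2}·√(p₀q₀) + z_β·√(p₁q₁)]² / (p₁ − p₀)²
  = [1.960·√(0.64·0.36) + 1.036·√(0.56·0.44)]² / (-0.08)²
  = [1.960·0.4800 + 1.036·0.4964]² / 0.0064
  = [1.4551]² / 0.0064
  = 330.81
Finite-population correction (N = 4487): 330.81 / (1 + (330.81 − 1)/4487) = 308.16.
Round up → n = 309.

n = 309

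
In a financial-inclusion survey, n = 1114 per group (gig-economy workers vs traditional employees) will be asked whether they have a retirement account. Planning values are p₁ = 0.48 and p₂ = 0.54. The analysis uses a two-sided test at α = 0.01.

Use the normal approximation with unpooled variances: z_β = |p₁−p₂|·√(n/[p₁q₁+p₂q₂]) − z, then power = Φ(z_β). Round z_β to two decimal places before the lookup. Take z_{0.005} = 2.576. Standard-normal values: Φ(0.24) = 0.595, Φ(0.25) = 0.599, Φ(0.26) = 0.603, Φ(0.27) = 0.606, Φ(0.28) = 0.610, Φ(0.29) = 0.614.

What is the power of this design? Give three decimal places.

Power ≈ 0.603

z_β = |p₁−p₂|·√(n/[p₁q₁+p₂q₂]) − z_{α/2}
    = 0.06 · √(1114/0.4980) − 2.576
    = 0.06 · 47.2964 − 2.576
    = 2.8378 − 2.576 = 0.2618 → 0.26
Power = Φ(0.26) = 0.603.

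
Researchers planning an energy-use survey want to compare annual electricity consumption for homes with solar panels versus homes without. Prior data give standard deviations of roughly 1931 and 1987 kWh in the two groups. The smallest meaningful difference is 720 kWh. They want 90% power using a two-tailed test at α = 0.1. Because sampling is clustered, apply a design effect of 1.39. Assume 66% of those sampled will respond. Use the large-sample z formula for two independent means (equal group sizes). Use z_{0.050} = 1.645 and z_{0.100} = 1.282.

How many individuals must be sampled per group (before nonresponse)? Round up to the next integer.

n = (z_{α/2} + z_β)² · (σ₁² + σ₂²) / δ²
  = (1.645 + 1.282)² · (1931² + 1987² = 7676930) / 720²
  = 8.5673 · 7676930 / 518400
  = 126.87
Design effect: 1.39 × 126.87 = 176.35.
Adjust for 66% response: 176.35 / 0.66 = 267.20.
Round up → n = 268 per group.

n = 268 per group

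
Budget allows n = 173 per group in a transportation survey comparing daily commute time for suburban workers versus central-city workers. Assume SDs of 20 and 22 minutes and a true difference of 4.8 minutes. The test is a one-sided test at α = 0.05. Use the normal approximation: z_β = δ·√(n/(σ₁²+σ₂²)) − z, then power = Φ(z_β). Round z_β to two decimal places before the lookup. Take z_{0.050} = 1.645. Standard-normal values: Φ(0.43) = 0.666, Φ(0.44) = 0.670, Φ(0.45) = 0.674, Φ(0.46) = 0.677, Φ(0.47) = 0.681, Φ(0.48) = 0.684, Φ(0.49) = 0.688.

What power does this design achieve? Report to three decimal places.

z_β = δ·√(n/(σ₁²+σ₂²)) − z_α
    = 4.8 · √(173/884) − 1.645
    = 4.8 · 0.44238 − 1.645
    = 2.1234 − 1.645 = 0.4784 → 0.48
Power = Φ(0.48) = 0.684.

Power ≈ 0.684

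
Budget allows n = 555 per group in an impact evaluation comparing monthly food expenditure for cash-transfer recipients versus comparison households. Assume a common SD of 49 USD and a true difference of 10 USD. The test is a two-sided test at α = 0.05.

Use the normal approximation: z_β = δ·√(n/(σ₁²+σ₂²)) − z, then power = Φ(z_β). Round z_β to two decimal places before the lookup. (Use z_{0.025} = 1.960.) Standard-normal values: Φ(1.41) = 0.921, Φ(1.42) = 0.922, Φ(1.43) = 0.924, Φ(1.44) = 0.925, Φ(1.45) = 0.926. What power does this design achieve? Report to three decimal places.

Power ≈ 0.925

z_β = δ·√(n/(σ₁²+σ₂²)) − z_{α/2}
    = 10 · √(555/4802) − 1.960
    = 10 · 0.33997 − 1.960
    = 3.3997 − 1.960 = 1.4397 → 1.44
Power = Φ(1.44) = 0.925.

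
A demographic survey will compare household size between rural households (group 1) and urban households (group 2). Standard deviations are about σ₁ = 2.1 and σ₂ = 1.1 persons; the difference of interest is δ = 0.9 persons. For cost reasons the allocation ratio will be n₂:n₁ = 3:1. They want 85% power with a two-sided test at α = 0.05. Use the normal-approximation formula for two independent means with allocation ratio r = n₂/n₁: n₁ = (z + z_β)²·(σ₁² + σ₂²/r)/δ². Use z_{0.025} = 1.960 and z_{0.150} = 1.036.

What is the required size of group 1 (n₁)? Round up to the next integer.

n₁ = (z_{α/2} + z_β)² · (σ₁² + σ₂²/r) / δ²
   = (1.960 + 1.036)² · (2.1² + 1.1²/3) / 0.9²
   = 8.9760 · (4.41 + 0.40333) / 0.81
   = 8.9760 · 4.8133 / 0.81
   = 53.34
Round up → n₁ = 54; n₂ = r·n₁ = 3 × 54 = 162.

n₁ = 54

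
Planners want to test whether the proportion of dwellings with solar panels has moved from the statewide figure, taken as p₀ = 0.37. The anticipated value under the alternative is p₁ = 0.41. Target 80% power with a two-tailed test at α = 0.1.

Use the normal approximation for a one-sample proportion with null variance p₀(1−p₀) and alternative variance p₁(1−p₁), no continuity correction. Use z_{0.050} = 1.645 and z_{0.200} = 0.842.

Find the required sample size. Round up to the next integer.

n = [z_{α/2}·√(p₀q₀) + z_β·√(p₁q₁)]² / (p₁ − p₀)²
  = [1.645·√(0.37·0.63) + 0.842·√(0.41·0.59)]² / (0.04)²
  = [1.645·0.4828 + 0.842·0.4918]² / 0.0016
  = [1.2083]² / 0.0016
  = 912.55
Round up → n = 913.

n = 913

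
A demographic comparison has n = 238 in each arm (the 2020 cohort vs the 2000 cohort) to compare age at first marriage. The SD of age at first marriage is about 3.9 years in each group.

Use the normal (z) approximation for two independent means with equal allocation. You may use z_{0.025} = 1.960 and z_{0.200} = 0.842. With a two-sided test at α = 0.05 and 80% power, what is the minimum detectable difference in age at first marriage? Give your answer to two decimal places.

Minimum detectable difference ≈ 1.00 years

δ = (z_{α/2} + z_β) · √((σ₁²+σ₂²)/n)
  = (1.960 + 0.842) · √(30.42/238)
  = 2.802 · √0.12782
  = 2.802 · 0.3575
  = 1.0017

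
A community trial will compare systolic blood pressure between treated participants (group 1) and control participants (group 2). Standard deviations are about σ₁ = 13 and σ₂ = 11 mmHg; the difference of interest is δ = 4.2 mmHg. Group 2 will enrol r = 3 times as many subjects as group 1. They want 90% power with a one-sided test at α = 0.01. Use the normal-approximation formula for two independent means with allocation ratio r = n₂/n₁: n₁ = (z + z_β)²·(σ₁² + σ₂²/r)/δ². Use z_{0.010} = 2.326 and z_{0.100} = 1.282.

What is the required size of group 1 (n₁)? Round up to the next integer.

n₁ = 155

n₁ = (z_α + z_β)² · (σ₁² + σ₂²/r) / δ²
   = (2.326 + 1.282)² · (13² + 11²/3) / 4.2²
   = 13.0177 · (169 + 40.3333) / 17.64
   = 13.0177 · 209.3333 / 17.64
   = 154.48
Round up → n₁ = 155; n₂ = r·n₁ = 3 × 155 = 465.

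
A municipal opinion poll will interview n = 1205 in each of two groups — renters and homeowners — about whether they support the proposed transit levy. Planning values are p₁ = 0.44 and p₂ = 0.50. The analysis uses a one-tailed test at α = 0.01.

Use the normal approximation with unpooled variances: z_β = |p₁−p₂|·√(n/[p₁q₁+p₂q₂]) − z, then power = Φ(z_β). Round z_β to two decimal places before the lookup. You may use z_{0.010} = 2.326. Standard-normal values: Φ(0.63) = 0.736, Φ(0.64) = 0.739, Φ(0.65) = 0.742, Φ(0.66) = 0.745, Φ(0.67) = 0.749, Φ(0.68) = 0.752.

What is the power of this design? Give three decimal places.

z_β = |p₁−p₂|·√(n/[p₁q₁+p₂q₂]) − z_α
    = 0.06 · √(1205/0.4964) − 2.326
    = 0.06 · 49.2694 − 2.326
    = 2.9562 − 2.326 = 0.6302 → 0.63
Power = Φ(0.63) = 0.736.

Power ≈ 0.736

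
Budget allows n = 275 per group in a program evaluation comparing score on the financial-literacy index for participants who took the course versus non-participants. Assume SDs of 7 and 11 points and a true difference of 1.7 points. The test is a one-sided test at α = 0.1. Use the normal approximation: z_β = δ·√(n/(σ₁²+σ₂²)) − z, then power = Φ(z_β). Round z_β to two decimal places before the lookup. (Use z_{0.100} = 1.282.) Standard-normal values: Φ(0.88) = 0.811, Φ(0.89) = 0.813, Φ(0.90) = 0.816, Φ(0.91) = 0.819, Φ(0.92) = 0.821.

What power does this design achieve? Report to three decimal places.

z_β = δ·√(n/(σ₁²+σ₂²)) − z_α
    = 1.7 · √(275/170) − 1.282
    = 1.7 · 1.27187 − 1.282
    = 2.1622 − 1.282 = 0.8802 → 0.88
Power = Φ(0.88) = 0.811.

Power ≈ 0.811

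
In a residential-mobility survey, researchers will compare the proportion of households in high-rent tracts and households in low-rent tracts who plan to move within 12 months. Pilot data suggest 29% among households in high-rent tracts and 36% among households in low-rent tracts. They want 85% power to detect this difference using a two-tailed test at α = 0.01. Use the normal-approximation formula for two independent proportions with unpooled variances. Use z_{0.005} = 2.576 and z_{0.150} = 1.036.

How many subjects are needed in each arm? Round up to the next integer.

n = (z_{α/2} + z_β)² · [p₁(1−p₁) + p₂(1−p₂)] / (p₁ − p₂)²
  = (2.576 + 1.036)² · (0.29·0.71 + 0.36·0.64) / (-0.07)²
  = (3.612)² · (0.2059 + 0.2304) / 0.0049
  = 13.0465 · 0.4363 / 0.0049
  = 1161.67
Round up → n = 1162 per group.

n = 1162 per group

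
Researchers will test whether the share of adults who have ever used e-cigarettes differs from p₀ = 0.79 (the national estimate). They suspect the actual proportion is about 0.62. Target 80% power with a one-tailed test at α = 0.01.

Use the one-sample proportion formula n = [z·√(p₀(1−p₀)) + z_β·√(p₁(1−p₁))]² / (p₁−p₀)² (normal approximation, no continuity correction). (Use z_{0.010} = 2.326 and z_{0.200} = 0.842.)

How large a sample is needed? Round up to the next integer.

n = [z_α·√(p₀q₀) + z_β·√(p₁q₁)]² / (p₁ − p₀)²
  = [2.326·√(0.79·0.21) + 0.842·√(0.62·0.38)]² / (-0.17)²
  = [2.326·0.4073 + 0.842·0.4854]² / 0.0289
  = [1.3561]² / 0.0289
  = 63.63
Round up → n = 64.

n = 64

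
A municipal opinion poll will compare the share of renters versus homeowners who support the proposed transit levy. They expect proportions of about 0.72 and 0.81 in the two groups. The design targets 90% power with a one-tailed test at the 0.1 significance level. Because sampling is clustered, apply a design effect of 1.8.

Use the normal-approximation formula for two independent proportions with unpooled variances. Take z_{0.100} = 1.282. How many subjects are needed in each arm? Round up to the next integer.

n = (z_α + z_β)² · [p₁(1−p₁) + p₂(1−p₂)] / (p₁ − p₂)²
  = (1.282 + 1.282)² · (0.72·0.28 + 0.81·0.19) / (-0.09)²
  = (2.564)² · (0.2016 + 0.1539) / 0.0081
  = 6.5741 · 0.3555 / 0.0081
  = 288.53
Design effect: 1.8 × 288.53 = 519.35.
Round up → n = 520 per group.

n = 520 per group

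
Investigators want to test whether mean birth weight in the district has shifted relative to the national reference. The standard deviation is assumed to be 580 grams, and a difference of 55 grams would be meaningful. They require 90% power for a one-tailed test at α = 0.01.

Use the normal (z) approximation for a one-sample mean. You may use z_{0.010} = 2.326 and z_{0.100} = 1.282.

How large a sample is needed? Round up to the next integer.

n = (z_α + z_β)² · σ² / δ²
  = (2.326 + 1.282)² · 580² / 55²
  = 13.0177 · 336400 / 3025
  = 1447.65
Round up → n = 1448.

n = 1448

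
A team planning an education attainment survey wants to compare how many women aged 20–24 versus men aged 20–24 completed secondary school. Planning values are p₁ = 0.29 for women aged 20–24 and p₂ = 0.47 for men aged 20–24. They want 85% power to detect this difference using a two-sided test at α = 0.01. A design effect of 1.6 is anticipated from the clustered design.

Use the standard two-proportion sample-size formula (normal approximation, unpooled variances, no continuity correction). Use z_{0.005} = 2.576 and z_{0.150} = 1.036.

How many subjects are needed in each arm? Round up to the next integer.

n = 294 per group

n = (z_{α/2} + z_β)² · [p₁(1−p₁) + p₂(1−p₂)] / (p₁ − p₂)²
  = (2.576 + 1.036)² · (0.29·0.71 + 0.47·0.53) / (-0.18)²
  = (3.612)² · (0.2059 + 0.2491) / 0.0324
  = 13.0465 · 0.4550 / 0.0324
  = 183.22
Design effect: 1.6 × 183.22 = 293.14.
Round up → n = 294 per group.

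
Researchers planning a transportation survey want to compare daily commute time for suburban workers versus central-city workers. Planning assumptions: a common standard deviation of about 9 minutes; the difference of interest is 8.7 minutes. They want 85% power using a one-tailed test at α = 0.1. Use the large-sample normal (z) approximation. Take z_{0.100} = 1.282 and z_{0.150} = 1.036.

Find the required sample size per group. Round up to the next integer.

n = 12 per group

n = (z_α + z_β)² · (σ₁² + σ₂²) / δ²
  = (1.282 + 1.036)² · (2·9² = 162) / 8.7²
  = 5.3731 · 162 / 75.69
  = 11.50
Round up → n = 12 per group.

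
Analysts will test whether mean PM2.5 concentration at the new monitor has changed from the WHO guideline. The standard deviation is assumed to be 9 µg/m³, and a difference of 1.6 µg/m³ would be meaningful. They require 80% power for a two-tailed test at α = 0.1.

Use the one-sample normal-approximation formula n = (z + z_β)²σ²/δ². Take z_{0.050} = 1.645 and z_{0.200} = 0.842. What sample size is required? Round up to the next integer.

n = 196

n = (z_{α/2} + z_β)² · σ² / δ²
  = (1.645 + 0.842)² · 9² / 1.6²
  = 6.1852 · 81 / 2.56
  = 195.70
Round up → n = 196.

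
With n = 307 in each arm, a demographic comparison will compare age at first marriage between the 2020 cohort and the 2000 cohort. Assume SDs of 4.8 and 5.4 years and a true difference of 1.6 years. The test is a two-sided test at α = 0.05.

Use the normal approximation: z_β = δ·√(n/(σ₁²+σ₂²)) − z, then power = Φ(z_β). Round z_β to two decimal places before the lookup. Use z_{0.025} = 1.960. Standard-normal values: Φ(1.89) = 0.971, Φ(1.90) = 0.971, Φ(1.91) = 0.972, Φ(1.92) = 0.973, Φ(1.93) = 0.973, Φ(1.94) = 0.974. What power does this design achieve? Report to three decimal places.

Power ≈ 0.973

z_β = δ·√(n/(σ₁²+σ₂²)) − z_{α/2}
    = 1.6 · √(307/52.2) − 1.960
    = 1.6 · 2.42512 − 1.960
    = 3.8802 − 1.960 = 1.9202 → 1.92
Power = Φ(1.92) = 0.973.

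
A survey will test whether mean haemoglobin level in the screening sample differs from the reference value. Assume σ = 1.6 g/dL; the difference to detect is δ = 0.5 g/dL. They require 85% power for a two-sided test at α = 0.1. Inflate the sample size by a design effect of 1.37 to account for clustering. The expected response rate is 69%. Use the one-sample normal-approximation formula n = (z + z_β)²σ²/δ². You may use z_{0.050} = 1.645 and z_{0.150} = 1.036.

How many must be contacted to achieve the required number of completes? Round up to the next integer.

n = (z_{α/2} + z_β)² · σ² / δ²
  = (1.645 + 1.036)² · 1.6² / 0.5²
  = 7.1878 · 2.56 / 0.25
  = 73.60
Design effect: 1.37 × 73.60 = 100.84.
Adjust for 69% response: 100.84 / 0.69 = 146.14.
Round up → n = 147.

n = 147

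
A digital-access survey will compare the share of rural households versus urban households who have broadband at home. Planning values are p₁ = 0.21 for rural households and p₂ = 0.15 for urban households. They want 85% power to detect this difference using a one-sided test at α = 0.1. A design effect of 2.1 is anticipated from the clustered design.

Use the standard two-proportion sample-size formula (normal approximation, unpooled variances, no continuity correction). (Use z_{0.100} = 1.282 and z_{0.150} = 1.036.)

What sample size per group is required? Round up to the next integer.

n = 920 per group

n = (z_α + z_β)² · [p₁(1−p₁) + p₂(1−p₂)] / (p₁ − p₂)²
  = (1.282 + 1.036)² · (0.21·0.79 + 0.15·0.85) / (0.06)²
  = (2.318)² · (0.1659 + 0.1275) / 0.0036
  = 5.3731 · 0.2934 / 0.0036
  = 437.91
Design effect: 2.1 × 437.91 = 919.61.
Round up → n = 920 per group.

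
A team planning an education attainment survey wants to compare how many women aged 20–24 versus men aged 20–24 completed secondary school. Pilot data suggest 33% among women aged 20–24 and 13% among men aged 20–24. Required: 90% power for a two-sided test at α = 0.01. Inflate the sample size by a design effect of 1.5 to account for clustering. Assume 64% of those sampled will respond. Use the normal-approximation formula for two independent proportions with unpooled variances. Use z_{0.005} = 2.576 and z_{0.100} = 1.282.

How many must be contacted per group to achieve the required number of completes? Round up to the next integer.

n = (z_{α/2} + z_β)² · [p₁(1−p₁) + p₂(1−p₂)] / (p₁ − p₂)²
  = (2.576 + 1.282)² · (0.33·0.67 + 0.13·0.87) / (0.20)²
  = (3.858)² · (0.2211 + 0.1131) / 0.0400
  = 14.8842 · 0.3342 / 0.0400
  = 124.36
Design effect: 1.5 × 124.36 = 186.54.
Adjust for 64% response: 186.54 / 0.64 = 291.46.
Round up → n = 292 per group.

n = 292 per group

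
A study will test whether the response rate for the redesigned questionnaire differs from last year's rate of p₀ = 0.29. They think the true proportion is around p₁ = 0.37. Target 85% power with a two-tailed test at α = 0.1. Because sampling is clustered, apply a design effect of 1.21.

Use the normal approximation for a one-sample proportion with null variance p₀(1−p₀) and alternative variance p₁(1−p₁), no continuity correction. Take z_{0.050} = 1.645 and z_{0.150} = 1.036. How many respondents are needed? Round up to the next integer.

n = 294

n = [z_{α/2}·√(p₀q₀) + z_β·√(p₁q₁)]² / (p₁ − p₀)²
  = [1.645·√(0.29·0.71) + 1.036·√(0.37·0.63)]² / (0.08)²
  = [1.645·0.4538 + 1.036·0.4828]² / 0.0064
  = [1.2466]² / 0.0064
  = 242.82
Design effect: 1.21 × 242.82 = 293.82.
Round up → n = 294.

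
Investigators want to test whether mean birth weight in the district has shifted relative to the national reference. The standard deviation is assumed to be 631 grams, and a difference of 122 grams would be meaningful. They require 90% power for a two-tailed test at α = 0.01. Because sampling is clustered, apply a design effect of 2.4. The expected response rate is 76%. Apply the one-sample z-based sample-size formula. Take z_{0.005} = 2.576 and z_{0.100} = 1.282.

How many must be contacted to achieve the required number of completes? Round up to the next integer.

n = (z_{α/2} + z_β)² · σ² / δ²
  = (2.576 + 1.282)² · 631² / 122²
  = 14.8842 · 398161 / 14884
  = 398.17
Design effect: 2.4 × 398.17 = 955.60.
Adjust for 76% response: 955.60 / 0.76 = 1257.36.
Round up → n = 1258.

n = 1258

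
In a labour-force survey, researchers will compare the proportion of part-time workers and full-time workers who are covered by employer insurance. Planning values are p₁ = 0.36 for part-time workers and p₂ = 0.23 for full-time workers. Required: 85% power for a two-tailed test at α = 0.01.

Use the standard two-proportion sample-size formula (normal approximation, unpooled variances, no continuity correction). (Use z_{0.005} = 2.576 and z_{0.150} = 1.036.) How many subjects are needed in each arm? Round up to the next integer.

n = 315 per group

n = (z_{α/2} + z_β)² · [p₁(1−p₁) + p₂(1−p₂)] / (p₁ − p₂)²
  = (2.576 + 1.036)² · (0.36·0.64 + 0.23·0.77) / (0.13)²
  = (3.612)² · (0.2304 + 0.1771) / 0.0169
  = 13.0465 · 0.4075 / 0.0169
  = 314.58
Round up → n = 315 per group.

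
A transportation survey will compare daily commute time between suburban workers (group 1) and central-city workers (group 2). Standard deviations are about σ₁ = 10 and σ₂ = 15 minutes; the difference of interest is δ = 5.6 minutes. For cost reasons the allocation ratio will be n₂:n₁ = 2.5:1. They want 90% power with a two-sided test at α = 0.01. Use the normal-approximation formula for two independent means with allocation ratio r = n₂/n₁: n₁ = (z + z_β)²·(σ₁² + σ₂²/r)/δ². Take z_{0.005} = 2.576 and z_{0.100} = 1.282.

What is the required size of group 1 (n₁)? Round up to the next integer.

n₁ = (z_{α/2} + z_β)² · (σ₁² + σ₂²/r) / δ²
   = (2.576 + 1.282)² · (10² + 15²/2.5) / 5.6²
   = 14.8842 · (100 + 90) / 31.36
   = 14.8842 · 190 / 31.36
   = 90.18
Round up → n₁ = 91; n₂ = r·n₁ = 2.5 × 91 = 228.

n₁ = 91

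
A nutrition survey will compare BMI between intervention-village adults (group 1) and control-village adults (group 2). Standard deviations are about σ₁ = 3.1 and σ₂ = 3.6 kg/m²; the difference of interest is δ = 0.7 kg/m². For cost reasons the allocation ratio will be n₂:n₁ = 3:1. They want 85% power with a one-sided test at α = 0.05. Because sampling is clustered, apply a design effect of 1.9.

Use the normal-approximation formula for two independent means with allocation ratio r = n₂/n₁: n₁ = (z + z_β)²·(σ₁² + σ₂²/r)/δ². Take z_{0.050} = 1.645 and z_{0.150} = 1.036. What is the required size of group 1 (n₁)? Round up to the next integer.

n₁ = (z_α + z_β)² · (σ₁² + σ₂²/r) / δ²
   = (1.645 + 1.036)² · (3.1² + 3.6²/3) / 0.7²
   = 7.1878 · (9.61 + 4.32) / 0.49
   = 7.1878 · 13.93 / 0.49
   = 204.34
Design effect: 1.9 × 204.34 = 388.24.
Round up → n₁ = 389; n₂ = r·n₁ = 3 × 389 = 1167.

n₁ = 389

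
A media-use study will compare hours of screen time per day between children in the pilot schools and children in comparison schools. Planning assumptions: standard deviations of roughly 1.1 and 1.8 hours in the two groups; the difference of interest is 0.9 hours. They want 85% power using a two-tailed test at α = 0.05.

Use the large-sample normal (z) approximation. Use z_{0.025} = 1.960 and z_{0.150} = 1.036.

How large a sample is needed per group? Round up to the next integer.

n = (z_{α/2} + z_β)² · (σ₁² + σ₂²) / δ²
  = (1.960 + 1.036)² · (1.1² + 1.8² = 4.45) / 0.9²
  = 8.9760 · 4.45 / 0.81
  = 49.31
Round up → n = 50 per group.

n = 50 per group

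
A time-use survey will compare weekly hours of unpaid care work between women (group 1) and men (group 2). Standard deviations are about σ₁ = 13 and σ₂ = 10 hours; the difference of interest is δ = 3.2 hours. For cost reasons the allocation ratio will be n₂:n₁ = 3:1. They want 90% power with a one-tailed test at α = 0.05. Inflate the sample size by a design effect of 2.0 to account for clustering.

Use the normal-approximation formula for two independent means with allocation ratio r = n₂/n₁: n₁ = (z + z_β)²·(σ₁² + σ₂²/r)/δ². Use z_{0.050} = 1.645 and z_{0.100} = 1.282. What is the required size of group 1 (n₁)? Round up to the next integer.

n₁ = (z_α + z_β)² · (σ₁² + σ₂²/r) / δ²
   = (1.645 + 1.282)² · (13² + 10²/3) / 3.2²
   = 8.5673 · (169 + 33.3333) / 10.24
   = 8.5673 · 202.3333 / 10.24
   = 169.28
Design effect: 2.0 × 169.28 = 338.57.
Round up → n₁ = 339; n₂ = r·n₁ = 3 × 339 = 1017.

n₁ = 339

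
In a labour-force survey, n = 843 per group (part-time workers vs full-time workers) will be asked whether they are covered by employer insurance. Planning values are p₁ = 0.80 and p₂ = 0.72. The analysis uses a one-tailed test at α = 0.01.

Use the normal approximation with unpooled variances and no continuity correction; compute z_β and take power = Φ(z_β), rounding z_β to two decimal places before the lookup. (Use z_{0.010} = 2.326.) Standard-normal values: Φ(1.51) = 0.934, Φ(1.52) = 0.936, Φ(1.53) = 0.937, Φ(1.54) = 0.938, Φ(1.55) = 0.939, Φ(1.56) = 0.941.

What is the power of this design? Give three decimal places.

Power ≈ 0.938

z_β = |p₁−p₂|·√(n/[p₁q₁+p₂q₂]) − z_α
    = 0.08 · √(843/0.3616) − 2.326
    = 0.08 · 48.2836 − 2.326
    = 3.8627 − 2.326 = 1.5367 → 1.54
Power = Φ(1.54) = 0.938.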